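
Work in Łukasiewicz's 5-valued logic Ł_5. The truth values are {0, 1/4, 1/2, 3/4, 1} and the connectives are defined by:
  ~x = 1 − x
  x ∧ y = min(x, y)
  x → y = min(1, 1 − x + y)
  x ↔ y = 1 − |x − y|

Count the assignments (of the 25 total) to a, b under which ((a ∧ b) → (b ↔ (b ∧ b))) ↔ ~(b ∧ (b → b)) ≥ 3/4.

value 1: 5 assignments (counts)
value 3/4: 5 assignments (counts)
value 1/2: 5 assignments
value 1/4: 5 assignments
value 0: 5 assignments
So 10 of the 25 assignments meet the threshold.

10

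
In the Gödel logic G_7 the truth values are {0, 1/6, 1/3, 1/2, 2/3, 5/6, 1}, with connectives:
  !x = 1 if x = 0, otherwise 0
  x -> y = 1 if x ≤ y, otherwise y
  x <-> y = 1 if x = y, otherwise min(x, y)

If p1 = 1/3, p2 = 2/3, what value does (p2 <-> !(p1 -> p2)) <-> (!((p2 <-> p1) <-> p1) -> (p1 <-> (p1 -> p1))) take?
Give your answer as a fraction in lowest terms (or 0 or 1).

0

p1 -> p2 = 1/3 -> 2/3 = 1
!(p1 -> p2) = !1 = 0
p2 <-> !(p1 -> p2) = 2/3 <-> 0 = 0
p2 <-> p1 = 2/3 <-> 1/3 = 1/3
(p2 <-> p1) <-> p1 = 1/3 <-> 1/3 = 1
!((p2 <-> p1) <-> p1) = !1 = 0
p1 -> p1 = 1/3 -> 1/3 = 1
p1 <-> (p1 -> p1) = 1/3 <-> 1 = 1/3
!((p2 <-> p1) <-> p1) -> (p1 <-> (p1 -> p1)) = 0 -> 1/3 = 1
(p2 <-> !(p1 -> p2)) <-> (!((p2 <-> p1) <-> p1) -> (p1 <-> (p1 -> p1))) = 0 <-> 1 = 0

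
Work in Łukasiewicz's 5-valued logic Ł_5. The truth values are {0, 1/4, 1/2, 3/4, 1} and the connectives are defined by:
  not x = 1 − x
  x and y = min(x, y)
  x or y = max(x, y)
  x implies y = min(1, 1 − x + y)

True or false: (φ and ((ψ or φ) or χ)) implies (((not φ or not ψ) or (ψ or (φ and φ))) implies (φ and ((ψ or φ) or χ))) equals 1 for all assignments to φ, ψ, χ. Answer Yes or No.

Yes

At φ = 1, ψ = 1/4, χ = 0, for instance:
ψ or φ = 1/4 or 1 = 1
(ψ or φ) or χ = 1 or 0 = 1
φ and ((ψ or φ) or χ) = 1 and 1 = 1
not φ = not 1 = 0
not ψ = not 1/4 = 3/4
not φ or not ψ = 0 or 3/4 = 3/4
φ and φ = 1 and 1 = 1
ψ or (φ and φ) = 1/4 or 1 = 1
(not φ or not ψ) or (ψ or (φ and φ)) = 3/4 or 1 = 1
((not φ or not ψ) or (ψ or (φ and φ))) implies (φ and ((ψ or φ) or χ)) = 1 implies 1 = 1
(φ and ((ψ or φ) or χ)) implies (((not φ or not ψ) or (ψ or (φ and φ))) implies (φ and ((ψ or φ) or χ))) = 1 implies 1 = 1
and checking the remaining 124 assignments likewise gives ≥ 1 in every case.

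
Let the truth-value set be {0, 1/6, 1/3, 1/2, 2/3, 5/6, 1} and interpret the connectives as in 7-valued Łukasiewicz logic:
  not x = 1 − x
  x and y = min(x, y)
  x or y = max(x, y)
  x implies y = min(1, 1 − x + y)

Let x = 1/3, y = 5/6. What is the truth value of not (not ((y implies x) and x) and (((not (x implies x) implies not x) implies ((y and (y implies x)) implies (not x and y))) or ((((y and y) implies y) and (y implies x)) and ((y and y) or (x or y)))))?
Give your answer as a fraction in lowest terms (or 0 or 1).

y implies x = 5/6 implies 1/3 = 1/2
(y implies x) and x = 1/2 and 1/3 = 1/3
not ((y implies x) and x) = not 1/3 = 2/3
x implies x = 1/3 implies 1/3 = 1
not (x implies x) = not 1 = 0
not x = not 1/3 = 2/3
not (x implies x) implies not x = 0 implies 2/3 = 1
y implies x = 5/6 implies 1/3 = 1/2
y and (y implies x) = 5/6 and 1/2 = 1/2
not x = not 1/3 = 2/3
not x and y = 2/3 and 5/6 = 2/3
(y and (y implies x)) implies (not x and y) = 1/2 implies 2/3 = 1
(not (x implies x) implies not x) implies ((y and (y implies x)) implies (not x and y)) = 1 implies 1 = 1
y and y = 5/6 and 5/6 = 5/6
(y and y) implies y = 5/6 implies 5/6 = 1
y implies x = 5/6 implies 1/3 = 1/2
((y and y) implies y) and (y implies x) = 1 and 1/2 = 1/2
y and y = 5/6 and 5/6 = 5/6
x or y = 1/3 or 5/6 = 5/6
(y and y) or (x or y) = 5/6 or 5/6 = 5/6
(((y and y) implies y) and (y implies x)) and ((y and y) or (x or y)) = 1/2 and 5/6 = 1/2
((not (x implies x) implies not x) implies ((y and (y implies x)) implies (not x and y))) or ((((y and y) implies y) and (y implies x)) and ((y and y) or (x or y))) = 1 or 1/2 = 1
not ((y implies x) and x) and (((not (x implies x) implies not x) implies ((y and (y implies x)) implies (not x and y))) or ((((y and y) implies y) and (y implies x)) and ((y and y) or (x or y)))) = 2/3 and 1 = 2/3
not (not ((y implies x) and x) and (((not (x implies x) implies not x) implies ((y and (y implies x)) implies (not x and y))) or ((((y and y) implies y) and (y implies x)) and ((y and y) or (x or y))))) = not 2/3 = 1/3

1/3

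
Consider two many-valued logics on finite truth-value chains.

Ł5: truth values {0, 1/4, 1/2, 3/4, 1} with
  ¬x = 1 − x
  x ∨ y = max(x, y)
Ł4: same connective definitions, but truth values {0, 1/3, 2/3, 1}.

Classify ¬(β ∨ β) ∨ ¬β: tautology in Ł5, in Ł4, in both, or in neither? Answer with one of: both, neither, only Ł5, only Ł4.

neither

In Ł5: at β = 1/4 the value is 3/4 — not a tautology.
In Ł4: at β = 1/3 the value is 2/3 — not a tautology.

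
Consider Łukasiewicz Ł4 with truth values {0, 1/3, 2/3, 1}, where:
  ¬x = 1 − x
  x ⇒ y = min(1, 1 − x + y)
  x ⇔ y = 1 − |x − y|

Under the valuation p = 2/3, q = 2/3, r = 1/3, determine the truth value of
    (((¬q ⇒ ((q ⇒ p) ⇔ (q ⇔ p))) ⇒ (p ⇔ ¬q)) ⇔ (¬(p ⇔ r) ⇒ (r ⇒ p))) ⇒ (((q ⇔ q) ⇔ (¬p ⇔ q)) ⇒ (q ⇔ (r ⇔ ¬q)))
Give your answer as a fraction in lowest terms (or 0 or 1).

¬q = ¬2/3 = 1/3
q ⇒ p = 2/3 ⇒ 2/3 = 1
q ⇔ p = 2/3 ⇔ 2/3 = 1
(q ⇒ p) ⇔ (q ⇔ p) = 1 ⇔ 1 = 1
¬q ⇒ ((q ⇒ p) ⇔ (q ⇔ p)) = 1/3 ⇒ 1 = 1
¬q = ¬2/3 = 1/3
p ⇔ ¬q = 2/3 ⇔ 1/3 = 2/3
(¬q ⇒ ((q ⇒ p) ⇔ (q ⇔ p))) ⇒ (p ⇔ ¬q) = 1 ⇒ 2/3 = 2/3
p ⇔ r = 2/3 ⇔ 1/3 = 2/3
¬(p ⇔ r) = ¬2/3 = 1/3
r ⇒ p = 1/3 ⇒ 2/3 = 1
¬(p ⇔ r) ⇒ (r ⇒ p) = 1/3 ⇒ 1 = 1
((¬q ⇒ ((q ⇒ p) ⇔ (q ⇔ p))) ⇒ (p ⇔ ¬q)) ⇔ (¬(p ⇔ r) ⇒ (r ⇒ p)) = 2/3 ⇔ 1 = 2/3
q ⇔ q = 2/3 ⇔ 2/3 = 1
¬p = ¬2/3 = 1/3
¬p ⇔ q = 1/3 ⇔ 2/3 = 2/3
(q ⇔ q) ⇔ (¬p ⇔ q) = 1 ⇔ 2/3 = 2/3
¬q = ¬2/3 = 1/3
r ⇔ ¬q = 1/3 ⇔ 1/3 = 1
q ⇔ (r ⇔ ¬q) = 2/3 ⇔ 1 = 2/3
((q ⇔ q) ⇔ (¬p ⇔ q)) ⇒ (q ⇔ (r ⇔ ¬q)) = 2/3 ⇒ 2/3 = 1
(((¬q ⇒ ((q ⇒ p) ⇔ (q ⇔ p))) ⇒ (p ⇔ ¬q)) ⇔ (¬(p ⇔ r) ⇒ (r ⇒ p))) ⇒ (((q ⇔ q) ⇔ (¬p ⇔ q)) ⇒ (q ⇔ (r ⇔ ¬q))) = 2/3 ⇒ 1 = 1

1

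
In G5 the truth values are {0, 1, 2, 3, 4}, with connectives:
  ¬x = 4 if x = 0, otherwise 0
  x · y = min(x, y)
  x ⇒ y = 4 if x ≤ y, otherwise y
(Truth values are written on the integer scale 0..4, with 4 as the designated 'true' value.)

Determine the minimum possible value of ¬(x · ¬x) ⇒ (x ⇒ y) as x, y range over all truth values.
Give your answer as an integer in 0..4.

Take x = 1, y = 0:
¬x = ¬1 = 0
x · ¬x = 1 · 0 = 0
¬(x · ¬x) = ¬0 = 4
x ⇒ y = 1 ⇒ 0 = 0
¬(x · ¬x) ⇒ (x ⇒ y) = 4 ⇒ 0 = 0
No assignment yields a value below 0, so this is the minimum.

0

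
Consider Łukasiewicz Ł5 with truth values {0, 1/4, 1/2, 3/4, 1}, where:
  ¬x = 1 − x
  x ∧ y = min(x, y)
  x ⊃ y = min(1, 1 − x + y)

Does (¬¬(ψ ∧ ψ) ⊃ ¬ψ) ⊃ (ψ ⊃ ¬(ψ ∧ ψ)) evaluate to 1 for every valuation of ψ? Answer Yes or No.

Yes

ψ = 0 ↦ 1
ψ = 1/4 ↦ 1
ψ = 1/2 ↦ 1
ψ = 3/4 ↦ 1
ψ = 1 ↦ 1
Every assignment gives a value ≥ 1.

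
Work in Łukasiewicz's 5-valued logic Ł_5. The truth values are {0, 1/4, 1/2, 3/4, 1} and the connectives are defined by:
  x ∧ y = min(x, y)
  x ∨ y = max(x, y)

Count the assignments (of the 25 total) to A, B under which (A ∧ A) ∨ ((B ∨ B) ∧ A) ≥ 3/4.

value 1: 5 assignments (counts)
value 3/4: 5 assignments (counts)
value 1/2: 5 assignments
value 1/4: 5 assignments
value 0: 5 assignments
So 10 of the 25 assignments meet the threshold.

10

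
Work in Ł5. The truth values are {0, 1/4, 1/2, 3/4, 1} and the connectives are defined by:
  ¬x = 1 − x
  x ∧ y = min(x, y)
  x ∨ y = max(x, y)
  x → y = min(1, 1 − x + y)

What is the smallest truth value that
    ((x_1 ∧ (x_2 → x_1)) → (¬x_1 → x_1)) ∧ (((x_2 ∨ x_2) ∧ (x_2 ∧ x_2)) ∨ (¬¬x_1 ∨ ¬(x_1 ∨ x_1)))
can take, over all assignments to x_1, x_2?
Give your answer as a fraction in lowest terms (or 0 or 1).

Take x_1 = 1/2, x_2 = 0:
x_2 → x_1 = 0 → 1/2 = 1
x_1 ∧ (x_2 → x_1) = 1/2 ∧ 1 = 1/2
¬x_1 = ¬1/2 = 1/2
¬x_1 → x_1 = 1/2 → 1/2 = 1
(x_1 ∧ (x_2 → x_1)) → (¬x_1 → x_1) = 1/2 → 1 = 1
x_2 ∨ x_2 = 0 ∨ 0 = 0
x_2 ∧ x_2 = 0 ∧ 0 = 0
(x_2 ∨ x_2) ∧ (x_2 ∧ x_2) = 0 ∧ 0 = 0
¬x_1 = ¬1/2 = 1/2
¬¬x_1 = ¬1/2 = 1/2
x_1 ∨ x_1 = 1/2 ∨ 1/2 = 1/2
¬(x_1 ∨ x_1) = ¬1/2 = 1/2
¬¬x_1 ∨ ¬(x_1 ∨ x_1) = 1/2 ∨ 1/2 = 1/2
((x_2 ∨ x_2) ∧ (x_2 ∧ x_2)) ∨ (¬¬x_1 ∨ ¬(x_1 ∨ x_1)) = 0 ∨ 1/2 = 1/2
((x_1 ∧ (x_2 → x_1)) → (¬x_1 → x_1)) ∧ (((x_2 ∨ x_2) ∧ (x_2 ∧ x_2)) ∨ (¬¬x_1 ∨ ¬(x_1 ∨ x_1))) = 1 ∧ 1/2 = 1/2
No assignment yields a value below 1/2, so this is the minimum.

1/2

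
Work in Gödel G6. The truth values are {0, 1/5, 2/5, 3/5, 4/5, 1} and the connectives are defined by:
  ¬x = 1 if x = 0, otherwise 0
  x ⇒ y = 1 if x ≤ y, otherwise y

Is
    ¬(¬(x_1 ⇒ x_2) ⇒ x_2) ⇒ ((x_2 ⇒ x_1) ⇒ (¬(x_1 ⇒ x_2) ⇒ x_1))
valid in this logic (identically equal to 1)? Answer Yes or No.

No

Counterexample: take x_1 = 1/5, x_2 = 0.
x_1 ⇒ x_2 = 1/5 ⇒ 0 = 0
¬(x_1 ⇒ x_2) = ¬0 = 1
¬(x_1 ⇒ x_2) ⇒ x_2 = 1 ⇒ 0 = 0
¬(¬(x_1 ⇒ x_2) ⇒ x_2) = ¬0 = 1
x_2 ⇒ x_1 = 0 ⇒ 1/5 = 1
¬(x_1 ⇒ x_2) ⇒ x_1 = 1 ⇒ 1/5 = 1/5
(x_2 ⇒ x_1) ⇒ (¬(x_1 ⇒ x_2) ⇒ x_1) = 1 ⇒ 1/5 = 1/5
¬(¬(x_1 ⇒ x_2) ⇒ x_2) ⇒ ((x_2 ⇒ x_1) ⇒ (¬(x_1 ⇒ x_2) ⇒ x_1)) = 1 ⇒ 1/5 = 1/5
This gives 1/5 ≠ 1.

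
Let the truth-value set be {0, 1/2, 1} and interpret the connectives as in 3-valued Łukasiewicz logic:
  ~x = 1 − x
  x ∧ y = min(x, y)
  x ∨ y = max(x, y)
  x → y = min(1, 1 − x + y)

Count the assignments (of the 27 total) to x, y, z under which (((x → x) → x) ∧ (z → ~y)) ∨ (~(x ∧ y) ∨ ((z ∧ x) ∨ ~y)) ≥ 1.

20

value 1: 20 assignments (counts)
value 1/2: 7 assignments
So 20 of the 27 assignments meet the threshold.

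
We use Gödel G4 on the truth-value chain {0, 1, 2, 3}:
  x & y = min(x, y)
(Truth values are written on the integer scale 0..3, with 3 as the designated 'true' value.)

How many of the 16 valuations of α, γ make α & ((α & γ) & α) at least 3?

1

α = 0, γ = 0 ↦ 0  <
α = 0, γ = 1 ↦ 0  <
α = 0, γ = 2 ↦ 0  <
α = 0, γ = 3 ↦ 0  <
α = 1, γ = 0 ↦ 0  <
α = 1, γ = 1 ↦ 1  <
α = 1, γ = 2 ↦ 1  <
α = 1, γ = 3 ↦ 1  <
α = 2, γ = 0 ↦ 0  <
α = 2, γ = 1 ↦ 1  <
α = 2, γ = 2 ↦ 2  <
α = 2, γ = 3 ↦ 2  <
α = 3, γ = 0 ↦ 0  <
α = 3, γ = 1 ↦ 1  <
α = 3, γ = 2 ↦ 2  <
α = 3, γ = 3 ↦ 3  ≥
So 1 of the 16 assignments meets the threshold.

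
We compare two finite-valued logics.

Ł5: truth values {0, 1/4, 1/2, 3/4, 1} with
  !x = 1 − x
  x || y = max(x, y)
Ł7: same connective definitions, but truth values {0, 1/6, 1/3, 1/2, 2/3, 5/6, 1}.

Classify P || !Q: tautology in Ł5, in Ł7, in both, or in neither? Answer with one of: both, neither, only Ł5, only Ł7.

neither

In Ł5: at P = 0, Q = 1/4 the value is 3/4 — not a tautology.
In Ł7: at P = 0, Q = 1/6 the value is 5/6 — not a tautology.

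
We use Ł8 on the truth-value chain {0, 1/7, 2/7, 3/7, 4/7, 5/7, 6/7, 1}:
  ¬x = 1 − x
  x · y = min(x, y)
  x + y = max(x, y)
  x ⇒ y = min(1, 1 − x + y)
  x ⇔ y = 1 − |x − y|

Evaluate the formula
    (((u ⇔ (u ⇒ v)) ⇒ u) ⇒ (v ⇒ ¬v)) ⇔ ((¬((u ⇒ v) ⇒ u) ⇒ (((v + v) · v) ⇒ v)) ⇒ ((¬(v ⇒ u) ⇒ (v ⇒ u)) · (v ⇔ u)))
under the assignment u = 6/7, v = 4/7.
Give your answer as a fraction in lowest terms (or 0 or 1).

6/7

u ⇒ v = 6/7 ⇒ 4/7 = 5/7
u ⇔ (u ⇒ v) = 6/7 ⇔ 5/7 = 6/7
(u ⇔ (u ⇒ v)) ⇒ u = 6/7 ⇒ 6/7 = 1
¬v = ¬4/7 = 3/7
v ⇒ ¬v = 4/7 ⇒ 3/7 = 6/7
((u ⇔ (u ⇒ v)) ⇒ u) ⇒ (v ⇒ ¬v) = 1 ⇒ 6/7 = 6/7
u ⇒ v = 6/7 ⇒ 4/7 = 5/7
(u ⇒ v) ⇒ u = 5/7 ⇒ 6/7 = 1
¬((u ⇒ v) ⇒ u) = ¬1 = 0
v + v = 4/7 + 4/7 = 4/7
(v + v) · v = 4/7 · 4/7 = 4/7
((v + v) · v) ⇒ v = 4/7 ⇒ 4/7 = 1
¬((u ⇒ v) ⇒ u) ⇒ (((v + v) · v) ⇒ v) = 0 ⇒ 1 = 1
v ⇒ u = 4/7 ⇒ 6/7 = 1
¬(v ⇒ u) = ¬1 = 0
v ⇒ u = 4/7 ⇒ 6/7 = 1
¬(v ⇒ u) ⇒ (v ⇒ u) = 0 ⇒ 1 = 1
v ⇔ u = 4/7 ⇔ 6/7 = 5/7
(¬(v ⇒ u) ⇒ (v ⇒ u)) · (v ⇔ u) = 1 · 5/7 = 5/7
(¬((u ⇒ v) ⇒ u) ⇒ (((v + v) · v) ⇒ v)) ⇒ ((¬(v ⇒ u) ⇒ (v ⇒ u)) · (v ⇔ u)) = 1 ⇒ 5/7 = 5/7
(((u ⇔ (u ⇒ v)) ⇒ u) ⇒ (v ⇒ ¬v)) ⇔ ((¬((u ⇒ v) ⇒ u) ⇒ (((v + v) · v) ⇒ v)) ⇒ ((¬(v ⇒ u) ⇒ (v ⇒ u)) · (v ⇔ u))) = 6/7 ⇔ 5/7 = 6/7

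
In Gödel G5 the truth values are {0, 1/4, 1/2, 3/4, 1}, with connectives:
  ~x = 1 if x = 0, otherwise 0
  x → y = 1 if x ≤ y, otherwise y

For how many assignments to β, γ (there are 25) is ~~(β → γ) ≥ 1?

value 1: 21 assignments (counts)
value 0: 4 assignments
So 21 of the 25 assignments meet the threshold.

21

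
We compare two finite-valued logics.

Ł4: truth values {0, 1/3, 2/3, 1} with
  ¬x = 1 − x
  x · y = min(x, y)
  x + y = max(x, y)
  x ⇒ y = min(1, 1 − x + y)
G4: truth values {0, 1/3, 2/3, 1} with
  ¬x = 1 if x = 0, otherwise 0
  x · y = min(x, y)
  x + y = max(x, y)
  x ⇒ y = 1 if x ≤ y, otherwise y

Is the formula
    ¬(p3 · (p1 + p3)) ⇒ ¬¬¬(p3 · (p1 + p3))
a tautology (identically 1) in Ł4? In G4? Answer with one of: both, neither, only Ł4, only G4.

both

In Ł4: every assignment gives 1 — tautology.
In G4: every assignment gives 1 — tautology.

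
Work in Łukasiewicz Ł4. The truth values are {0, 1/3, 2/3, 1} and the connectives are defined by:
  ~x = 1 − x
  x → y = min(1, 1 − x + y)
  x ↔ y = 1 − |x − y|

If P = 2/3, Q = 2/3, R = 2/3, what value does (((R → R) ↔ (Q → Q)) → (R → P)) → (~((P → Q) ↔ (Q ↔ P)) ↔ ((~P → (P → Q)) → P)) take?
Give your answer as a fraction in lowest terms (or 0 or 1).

1/3

R → R = 2/3 → 2/3 = 1
Q → Q = 2/3 → 2/3 = 1
(R → R) ↔ (Q → Q) = 1 ↔ 1 = 1
R → P = 2/3 → 2/3 = 1
((R → R) ↔ (Q → Q)) → (R → P) = 1 → 1 = 1
P → Q = 2/3 → 2/3 = 1
Q ↔ P = 2/3 ↔ 2/3 = 1
(P → Q) ↔ (Q ↔ P) = 1 ↔ 1 = 1
~((P → Q) ↔ (Q ↔ P)) = ~1 = 0
~P = ~2/3 = 1/3
P → Q = 2/3 → 2/3 = 1
~P → (P → Q) = 1/3 → 1 = 1
(~P → (P → Q)) → P = 1 → 2/3 = 2/3
~((P → Q) ↔ (Q ↔ P)) ↔ ((~P → (P → Q)) → P) = 0 ↔ 2/3 = 1/3
(((R → R) ↔ (Q → Q)) → (R → P)) → (~((P → Q) ↔ (Q ↔ P)) ↔ ((~P → (P → Q)) → P)) = 1 → 1/3 = 1/3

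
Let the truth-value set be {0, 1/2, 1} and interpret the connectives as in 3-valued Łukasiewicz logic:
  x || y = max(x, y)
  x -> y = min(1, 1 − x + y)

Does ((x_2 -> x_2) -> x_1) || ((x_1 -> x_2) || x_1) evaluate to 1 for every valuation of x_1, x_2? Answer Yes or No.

Counterexample: take x_1 = 1/2, x_2 = 0.
x_2 -> x_2 = 0 -> 0 = 1
(x_2 -> x_2) -> x_1 = 1 -> 1/2 = 1/2
x_1 -> x_2 = 1/2 -> 0 = 1/2
(x_1 -> x_2) || x_1 = 1/2 || 1/2 = 1/2
((x_2 -> x_2) -> x_1) || ((x_1 -> x_2) || x_1) = 1/2 || 1/2 = 1/2
This gives 1/2 ≠ 1.

No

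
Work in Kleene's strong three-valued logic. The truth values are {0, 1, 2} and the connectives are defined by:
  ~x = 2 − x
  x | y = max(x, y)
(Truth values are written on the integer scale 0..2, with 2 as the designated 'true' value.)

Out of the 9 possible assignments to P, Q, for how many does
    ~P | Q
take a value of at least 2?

P = 0, Q = 0 ↦ 2  ≥
P = 0, Q = 1 ↦ 2  ≥
P = 0, Q = 2 ↦ 2  ≥
P = 1, Q = 0 ↦ 1  <
P = 1, Q = 1 ↦ 1  <
P = 1, Q = 2 ↦ 2  ≥
P = 2, Q = 0 ↦ 0  <
P = 2, Q = 1 ↦ 1  <
P = 2, Q = 2 ↦ 2  ≥
So 5 of the 9 assignments meet the threshold.

5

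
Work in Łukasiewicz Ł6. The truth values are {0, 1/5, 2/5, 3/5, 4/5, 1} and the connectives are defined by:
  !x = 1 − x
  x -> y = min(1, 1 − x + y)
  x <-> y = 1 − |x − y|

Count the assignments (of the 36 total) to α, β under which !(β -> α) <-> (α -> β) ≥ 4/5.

6

value 1: 2 assignments (counts)
value 4/5: 4 assignments (counts)
value 3/5: 6 assignments
value 2/5: 8 assignments
value 1/5: 10 assignments
value 0: 6 assignments
So 6 of the 36 assignments meet the threshold.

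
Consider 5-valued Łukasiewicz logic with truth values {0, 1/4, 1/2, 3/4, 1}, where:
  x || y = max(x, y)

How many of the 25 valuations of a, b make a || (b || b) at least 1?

9

value 1: 9 assignments (counts)
value 3/4: 7 assignments
value 1/2: 5 assignments
value 1/4: 3 assignments
value 0: 1 assignment
So 9 of the 25 assignments meet the threshold.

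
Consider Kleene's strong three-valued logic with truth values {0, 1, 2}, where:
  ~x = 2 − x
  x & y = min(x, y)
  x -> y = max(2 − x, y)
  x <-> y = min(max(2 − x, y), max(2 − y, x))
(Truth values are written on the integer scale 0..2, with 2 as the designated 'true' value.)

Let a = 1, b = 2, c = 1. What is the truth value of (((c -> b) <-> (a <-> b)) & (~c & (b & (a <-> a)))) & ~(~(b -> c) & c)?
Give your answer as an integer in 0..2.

c -> b = 1 -> 2 = 2
a <-> b = 1 <-> 2 = 1
(c -> b) <-> (a <-> b) = 2 <-> 1 = 1
~c = ~1 = 1
a <-> a = 1 <-> 1 = 1
b & (a <-> a) = 2 & 1 = 1
~c & (b & (a <-> a)) = 1 & 1 = 1
((c -> b) <-> (a <-> b)) & (~c & (b & (a <-> a))) = 1 & 1 = 1
b -> c = 2 -> 1 = 1
~(b -> c) = ~1 = 1
~(b -> c) & c = 1 & 1 = 1
~(~(b -> c) & c) = ~1 = 1
(((c -> b) <-> (a <-> b)) & (~c & (b & (a <-> a)))) & ~(~(b -> c) & c) = 1 & 1 = 1

1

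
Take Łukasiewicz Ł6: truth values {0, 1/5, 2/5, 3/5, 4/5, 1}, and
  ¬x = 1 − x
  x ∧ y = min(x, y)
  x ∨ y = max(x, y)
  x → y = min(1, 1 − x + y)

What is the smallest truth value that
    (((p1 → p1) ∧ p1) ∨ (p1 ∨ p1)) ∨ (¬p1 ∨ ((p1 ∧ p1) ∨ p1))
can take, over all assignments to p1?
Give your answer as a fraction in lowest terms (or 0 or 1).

Take p1 = 2/5:
p1 → p1 = 2/5 → 2/5 = 1
(p1 → p1) ∧ p1 = 1 ∧ 2/5 = 2/5
p1 ∨ p1 = 2/5 ∨ 2/5 = 2/5
((p1 → p1) ∧ p1) ∨ (p1 ∨ p1) = 2/5 ∨ 2/5 = 2/5
¬p1 = ¬2/5 = 3/5
p1 ∧ p1 = 2/5 ∧ 2/5 = 2/5
(p1 ∧ p1) ∨ p1 = 2/5 ∨ 2/5 = 2/5
¬p1 ∨ ((p1 ∧ p1) ∨ p1) = 3/5 ∨ 2/5 = 3/5
(((p1 → p1) ∧ p1) ∨ (p1 ∨ p1)) ∨ (¬p1 ∨ ((p1 ∧ p1) ∨ p1)) = 2/5 ∨ 3/5 = 3/5
No assignment yields a value below 3/5, so this is the minimum.

3/5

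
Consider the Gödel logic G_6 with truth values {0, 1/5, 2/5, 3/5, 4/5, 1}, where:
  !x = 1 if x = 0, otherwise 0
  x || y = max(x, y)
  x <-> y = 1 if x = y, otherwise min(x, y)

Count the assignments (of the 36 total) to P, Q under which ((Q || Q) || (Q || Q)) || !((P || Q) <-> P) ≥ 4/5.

15

value 1: 10 assignments (counts)
value 4/5: 5 assignments (counts)
value 3/5: 5 assignments
value 2/5: 5 assignments
value 1/5: 5 assignments
value 0: 6 assignments
So 15 of the 36 assignments meet the threshold.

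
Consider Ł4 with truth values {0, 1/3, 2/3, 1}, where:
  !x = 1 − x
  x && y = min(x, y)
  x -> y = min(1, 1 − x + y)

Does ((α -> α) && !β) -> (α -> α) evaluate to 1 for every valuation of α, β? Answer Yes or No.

α = 0, β = 0 ↦ 1
α = 0, β = 1/3 ↦ 1
α = 0, β = 2/3 ↦ 1
α = 0, β = 1 ↦ 1
α = 1/3, β = 0 ↦ 1
α = 1/3, β = 1/3 ↦ 1
α = 1/3, β = 2/3 ↦ 1
α = 1/3, β = 1 ↦ 1
α = 2/3, β = 0 ↦ 1
α = 2/3, β = 1/3 ↦ 1
α = 2/3, β = 2/3 ↦ 1
α = 2/3, β = 1 ↦ 1
α = 1, β = 0 ↦ 1
α = 1, β = 1/3 ↦ 1
α = 1, β = 2/3 ↦ 1
α = 1, β = 1 ↦ 1
Every assignment gives a value ≥ 1.

Yes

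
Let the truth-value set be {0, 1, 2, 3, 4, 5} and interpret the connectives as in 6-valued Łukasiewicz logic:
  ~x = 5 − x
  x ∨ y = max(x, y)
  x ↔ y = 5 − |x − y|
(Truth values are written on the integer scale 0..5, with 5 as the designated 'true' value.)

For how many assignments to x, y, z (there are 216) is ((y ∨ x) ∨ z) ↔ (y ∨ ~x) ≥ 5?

76

value 5: 76 assignments (counts)
value 4: 61 assignments
value 3: 32 assignments
value 2: 29 assignments
value 1: 11 assignments
value 0: 7 assignments
So 76 of the 216 assignments meet the threshold.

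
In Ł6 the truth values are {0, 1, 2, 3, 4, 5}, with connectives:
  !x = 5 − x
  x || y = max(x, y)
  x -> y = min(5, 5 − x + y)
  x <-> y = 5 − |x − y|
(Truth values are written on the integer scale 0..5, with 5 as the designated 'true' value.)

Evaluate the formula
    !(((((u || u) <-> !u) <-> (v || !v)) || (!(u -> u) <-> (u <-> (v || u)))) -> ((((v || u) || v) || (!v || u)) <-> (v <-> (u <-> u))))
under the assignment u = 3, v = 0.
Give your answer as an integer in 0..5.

u || u = 3 || 3 = 3
!u = !3 = 2
(u || u) <-> !u = 3 <-> 2 = 4
!v = !0 = 5
v || !v = 0 || 5 = 5
((u || u) <-> !u) <-> (v || !v) = 4 <-> 5 = 4
u -> u = 3 -> 3 = 5
!(u -> u) = !5 = 0
v || u = 0 || 3 = 3
u <-> (v || u) = 3 <-> 3 = 5
!(u -> u) <-> (u <-> (v || u)) = 0 <-> 5 = 0
(((u || u) <-> !u) <-> (v || !v)) || (!(u -> u) <-> (u <-> (v || u))) = 4 || 0 = 4
v || u = 0 || 3 = 3
(v || u) || v = 3 || 0 = 3
!v = !0 = 5
!v || u = 5 || 3 = 5
((v || u) || v) || (!v || u) = 3 || 5 = 5
u <-> u = 3 <-> 3 = 5
v <-> (u <-> u) = 0 <-> 5 = 0
(((v || u) || v) || (!v || u)) <-> (v <-> (u <-> u)) = 5 <-> 0 = 0
((((u || u) <-> !u) <-> (v || !v)) || (!(u -> u) <-> (u <-> (v || u)))) -> ((((v || u) || v) || (!v || u)) <-> (v <-> (u <-> u))) = 4 -> 0 = 1
!(((((u || u) <-> !u) <-> (v || !v)) || (!(u -> u) <-> (u <-> (v || u)))) -> ((((v || u) || v) || (!v || u)) <-> (v <-> (u <-> u)))) = !1 = 4

4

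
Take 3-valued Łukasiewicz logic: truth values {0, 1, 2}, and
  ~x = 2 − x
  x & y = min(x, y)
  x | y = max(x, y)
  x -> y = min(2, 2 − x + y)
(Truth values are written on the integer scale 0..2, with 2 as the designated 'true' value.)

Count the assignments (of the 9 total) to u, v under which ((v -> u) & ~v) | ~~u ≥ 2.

5

u = 0, v = 0 ↦ 2  ≥
u = 0, v = 1 ↦ 1  <
u = 0, v = 2 ↦ 0  <
u = 1, v = 0 ↦ 2  ≥
u = 1, v = 1 ↦ 1  <
u = 1, v = 2 ↦ 1  <
u = 2, v = 0 ↦ 2  ≥
u = 2, v = 1 ↦ 2  ≥
u = 2, v = 2 ↦ 2  ≥
So 5 of the 9 assignments meet the threshold.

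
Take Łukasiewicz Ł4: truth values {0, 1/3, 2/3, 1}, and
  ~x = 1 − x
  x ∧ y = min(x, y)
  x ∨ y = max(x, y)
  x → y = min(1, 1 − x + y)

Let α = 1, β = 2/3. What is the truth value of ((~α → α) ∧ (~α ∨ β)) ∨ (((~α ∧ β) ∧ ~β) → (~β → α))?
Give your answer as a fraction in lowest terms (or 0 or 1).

1

~α = ~1 = 0
~α → α = 0 → 1 = 1
~α = ~1 = 0
~α ∨ β = 0 ∨ 2/3 = 2/3
(~α → α) ∧ (~α ∨ β) = 1 ∧ 2/3 = 2/3
~α = ~1 = 0
~α ∧ β = 0 ∧ 2/3 = 0
~β = ~2/3 = 1/3
(~α ∧ β) ∧ ~β = 0 ∧ 1/3 = 0
~β = ~2/3 = 1/3
~β → α = 1/3 → 1 = 1
((~α ∧ β) ∧ ~β) → (~β → α) = 0 → 1 = 1
((~α → α) ∧ (~α ∨ β)) ∨ (((~α ∧ β) ∧ ~β) → (~β → α)) = 2/3 ∨ 1 = 1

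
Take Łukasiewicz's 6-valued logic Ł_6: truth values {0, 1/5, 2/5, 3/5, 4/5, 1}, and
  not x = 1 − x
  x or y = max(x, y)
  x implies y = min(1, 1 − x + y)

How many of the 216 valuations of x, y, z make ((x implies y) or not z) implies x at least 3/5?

118

value 1: 64 assignments (counts)
value 4/5: 27 assignments (counts)
value 3/5: 27 assignments (counts)
value 2/5: 31 assignments
value 1/5: 31 assignments
value 0: 36 assignments
So 118 of the 216 assignments meet the threshold.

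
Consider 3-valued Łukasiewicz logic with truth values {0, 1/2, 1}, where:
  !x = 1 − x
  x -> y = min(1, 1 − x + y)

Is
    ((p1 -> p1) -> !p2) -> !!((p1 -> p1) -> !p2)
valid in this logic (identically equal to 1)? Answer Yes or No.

Yes

p1 = 0, p2 = 0 ↦ 1
p1 = 0, p2 = 1/2 ↦ 1
p1 = 0, p2 = 1 ↦ 1
p1 = 1/2, p2 = 0 ↦ 1
p1 = 1/2, p2 = 1/2 ↦ 1
p1 = 1/2, p2 = 1 ↦ 1
p1 = 1, p2 = 0 ↦ 1
p1 = 1, p2 = 1/2 ↦ 1
p1 = 1, p2 = 1 ↦ 1
Every assignment gives a value ≥ 1.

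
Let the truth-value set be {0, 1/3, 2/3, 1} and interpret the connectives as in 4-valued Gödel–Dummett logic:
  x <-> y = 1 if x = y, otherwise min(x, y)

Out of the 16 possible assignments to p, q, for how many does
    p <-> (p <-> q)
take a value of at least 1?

7

p = 0, q = 0 ↦ 0  <
p = 0, q = 1/3 ↦ 1  ≥
p = 0, q = 2/3 ↦ 1  ≥
p = 0, q = 1 ↦ 1  ≥
p = 1/3, q = 0 ↦ 0  <
p = 1/3, q = 1/3 ↦ 1/3  <
p = 1/3, q = 2/3 ↦ 1  ≥
p = 1/3, q = 1 ↦ 1  ≥
p = 2/3, q = 0 ↦ 0  <
p = 2/3, q = 1/3 ↦ 1/3  <
p = 2/3, q = 2/3 ↦ 2/3  <
p = 2/3, q = 1 ↦ 1  ≥
p = 1, q = 0 ↦ 0  <
p = 1, q = 1/3 ↦ 1/3  <
p = 1, q = 2/3 ↦ 2/3  <
p = 1, q = 1 ↦ 1  ≥
So 7 of the 16 assignments meet the threshold.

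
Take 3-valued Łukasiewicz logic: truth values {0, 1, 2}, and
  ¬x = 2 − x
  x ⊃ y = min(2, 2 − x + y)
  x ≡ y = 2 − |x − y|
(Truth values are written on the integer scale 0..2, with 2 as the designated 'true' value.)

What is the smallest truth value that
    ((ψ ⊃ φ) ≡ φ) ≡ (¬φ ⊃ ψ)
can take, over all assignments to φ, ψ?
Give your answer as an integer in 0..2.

Take φ = 1, ψ = 1:
ψ ⊃ φ = 1 ⊃ 1 = 2
(ψ ⊃ φ) ≡ φ = 2 ≡ 1 = 1
¬φ = ¬1 = 1
¬φ ⊃ ψ = 1 ⊃ 1 = 2
((ψ ⊃ φ) ≡ φ) ≡ (¬φ ⊃ ψ) = 1 ≡ 2 = 1
No assignment yields a value below 1, so this is the minimum.

1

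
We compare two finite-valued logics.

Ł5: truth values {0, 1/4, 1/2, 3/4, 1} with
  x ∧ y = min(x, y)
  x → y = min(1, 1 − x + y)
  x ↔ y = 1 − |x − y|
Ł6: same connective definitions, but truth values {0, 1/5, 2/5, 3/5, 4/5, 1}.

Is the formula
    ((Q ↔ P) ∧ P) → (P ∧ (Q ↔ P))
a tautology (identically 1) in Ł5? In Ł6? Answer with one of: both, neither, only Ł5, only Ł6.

both

In Ł5: every assignment gives 1 — tautology.
In Ł6: every assignment gives 1 — tautology.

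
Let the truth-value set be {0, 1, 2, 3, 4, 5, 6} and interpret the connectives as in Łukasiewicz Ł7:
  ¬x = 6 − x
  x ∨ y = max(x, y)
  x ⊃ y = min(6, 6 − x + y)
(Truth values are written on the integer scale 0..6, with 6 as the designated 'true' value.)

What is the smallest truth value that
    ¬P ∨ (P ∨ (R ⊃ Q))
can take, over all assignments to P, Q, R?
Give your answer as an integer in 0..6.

Take P = 3, Q = 0, R = 3:
¬P = ¬3 = 3
R ⊃ Q = 3 ⊃ 0 = 3
P ∨ (R ⊃ Q) = 3 ∨ 3 = 3
¬P ∨ (P ∨ (R ⊃ Q)) = 3 ∨ 3 = 3
No assignment yields a value below 3, so this is the minimum.

3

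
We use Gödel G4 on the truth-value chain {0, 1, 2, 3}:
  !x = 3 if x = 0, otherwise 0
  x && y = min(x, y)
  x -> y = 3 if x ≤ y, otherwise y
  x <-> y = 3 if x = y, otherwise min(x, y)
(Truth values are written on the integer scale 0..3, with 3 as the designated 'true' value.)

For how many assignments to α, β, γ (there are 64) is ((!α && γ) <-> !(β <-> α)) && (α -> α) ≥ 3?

value 3: 40 assignments (counts)
value 2: 3 assignments
value 1: 3 assignments
value 0: 18 assignments
So 40 of the 64 assignments meet the threshold.

40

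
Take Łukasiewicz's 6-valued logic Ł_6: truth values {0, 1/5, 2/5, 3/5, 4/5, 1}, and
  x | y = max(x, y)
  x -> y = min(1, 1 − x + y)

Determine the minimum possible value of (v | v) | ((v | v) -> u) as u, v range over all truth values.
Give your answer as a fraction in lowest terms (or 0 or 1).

Take u = 0, v = 2/5:
v | v = 2/5 | 2/5 = 2/5
v | v = 2/5 | 2/5 = 2/5
(v | v) -> u = 2/5 -> 0 = 3/5
(v | v) | ((v | v) -> u) = 2/5 | 3/5 = 3/5
No assignment yields a value below 3/5, so this is the minimum.

3/5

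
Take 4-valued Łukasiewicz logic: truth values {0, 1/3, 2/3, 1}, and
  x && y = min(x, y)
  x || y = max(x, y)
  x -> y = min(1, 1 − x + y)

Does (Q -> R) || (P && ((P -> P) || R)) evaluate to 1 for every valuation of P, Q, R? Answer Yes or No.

No

Counterexample: take P = 0, Q = 1/3, R = 0.
Q -> R = 1/3 -> 0 = 2/3
P -> P = 0 -> 0 = 1
(P -> P) || R = 1 || 0 = 1
P && ((P -> P) || R) = 0 && 1 = 0
(Q -> R) || (P && ((P -> P) || R)) = 2/3 || 0 = 2/3
This gives 2/3 ≠ 1.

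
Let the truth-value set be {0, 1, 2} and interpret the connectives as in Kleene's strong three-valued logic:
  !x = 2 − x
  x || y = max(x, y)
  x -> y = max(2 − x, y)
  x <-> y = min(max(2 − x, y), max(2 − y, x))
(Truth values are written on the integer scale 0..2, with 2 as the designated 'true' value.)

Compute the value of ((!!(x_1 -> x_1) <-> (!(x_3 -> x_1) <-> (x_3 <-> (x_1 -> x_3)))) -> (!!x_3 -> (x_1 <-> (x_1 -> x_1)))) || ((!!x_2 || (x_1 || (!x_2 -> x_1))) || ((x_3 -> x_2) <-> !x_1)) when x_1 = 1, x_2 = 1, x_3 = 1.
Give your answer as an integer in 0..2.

1

x_1 -> x_1 = 1 -> 1 = 1
!(x_1 -> x_1) = !1 = 1
!!(x_1 -> x_1) = !1 = 1
x_3 -> x_1 = 1 -> 1 = 1
!(x_3 -> x_1) = !1 = 1
x_1 -> x_3 = 1 -> 1 = 1
x_3 <-> (x_1 -> x_3) = 1 <-> 1 = 1
!(x_3 -> x_1) <-> (x_3 <-> (x_1 -> x_3)) = 1 <-> 1 = 1
!!(x_1 -> x_1) <-> (!(x_3 -> x_1) <-> (x_3 <-> (x_1 -> x_3))) = 1 <-> 1 = 1
!x_3 = !1 = 1
!!x_3 = !1 = 1
x_1 -> x_1 = 1 -> 1 = 1
x_1 <-> (x_1 -> x_1) = 1 <-> 1 = 1
!!x_3 -> (x_1 <-> (x_1 -> x_1)) = 1 -> 1 = 1
(!!(x_1 -> x_1) <-> (!(x_3 -> x_1) <-> (x_3 <-> (x_1 -> x_3)))) -> (!!x_3 -> (x_1 <-> (x_1 -> x_1))) = 1 -> 1 = 1
!x_2 = !1 = 1
!!x_2 = !1 = 1
!x_2 = !1 = 1
!x_2 -> x_1 = 1 -> 1 = 1
x_1 || (!x_2 -> x_1) = 1 || 1 = 1
!!x_2 || (x_1 || (!x_2 -> x_1)) = 1 || 1 = 1
x_3 -> x_2 = 1 -> 1 = 1
!x_1 = !1 = 1
(x_3 -> x_2) <-> !x_1 = 1 <-> 1 = 1
(!!x_2 || (x_1 || (!x_2 -> x_1))) || ((x_3 -> x_2) <-> !x_1) = 1 || 1 = 1
((!!(x_1 -> x_1) <-> (!(x_3 -> x_1) <-> (x_3 <-> (x_1 -> x_3)))) -> (!!x_3 -> (x_1 <-> (x_1 -> x_1)))) || ((!!x_2 || (x_1 || (!x_2 -> x_1))) || ((x_3 -> x_2) <-> !x_1)) = 1 || 1 = 1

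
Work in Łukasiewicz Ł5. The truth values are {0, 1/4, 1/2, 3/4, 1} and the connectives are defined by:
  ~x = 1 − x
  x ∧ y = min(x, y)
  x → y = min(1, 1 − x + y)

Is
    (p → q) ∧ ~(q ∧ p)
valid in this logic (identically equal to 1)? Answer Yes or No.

Counterexample: take p = 1/4, q = 0.
p → q = 1/4 → 0 = 3/4
q ∧ p = 0 ∧ 1/4 = 0
~(q ∧ p) = ~0 = 1
(p → q) ∧ ~(q ∧ p) = 3/4 ∧ 1 = 3/4
This gives 3/4 ≠ 1.

No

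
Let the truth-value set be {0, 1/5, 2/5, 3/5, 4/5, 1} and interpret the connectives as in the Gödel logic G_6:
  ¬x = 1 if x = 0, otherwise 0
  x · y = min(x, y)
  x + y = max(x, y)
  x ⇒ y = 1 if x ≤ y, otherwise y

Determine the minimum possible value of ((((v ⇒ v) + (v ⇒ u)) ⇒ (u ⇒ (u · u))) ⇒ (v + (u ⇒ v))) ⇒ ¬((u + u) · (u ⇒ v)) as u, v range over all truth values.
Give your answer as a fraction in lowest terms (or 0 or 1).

Take u = 1/5, v = 1/5:
v ⇒ v = 1/5 ⇒ 1/5 = 1
v ⇒ u = 1/5 ⇒ 1/5 = 1
(v ⇒ v) + (v ⇒ u) = 1 + 1 = 1
u · u = 1/5 · 1/5 = 1/5
u ⇒ (u · u) = 1/5 ⇒ 1/5 = 1
((v ⇒ v) + (v ⇒ u)) ⇒ (u ⇒ (u · u)) = 1 ⇒ 1 = 1
u ⇒ v = 1/5 ⇒ 1/5 = 1
v + (u ⇒ v) = 1/5 + 1 = 1
(((v ⇒ v) + (v ⇒ u)) ⇒ (u ⇒ (u · u))) ⇒ (v + (u ⇒ v)) = 1 ⇒ 1 = 1
u + u = 1/5 + 1/5 = 1/5
u ⇒ v = 1/5 ⇒ 1/5 = 1
(u + u) · (u ⇒ v) = 1/5 · 1 = 1/5
¬((u + u) · (u ⇒ v)) = ¬1/5 = 0
((((v ⇒ v) + (v ⇒ u)) ⇒ (u ⇒ (u · u))) ⇒ (v + (u ⇒ v))) ⇒ ¬((u + u) · (u ⇒ v)) = 1 ⇒ 0 = 0
No assignment yields a value below 0, so this is the minimum.

0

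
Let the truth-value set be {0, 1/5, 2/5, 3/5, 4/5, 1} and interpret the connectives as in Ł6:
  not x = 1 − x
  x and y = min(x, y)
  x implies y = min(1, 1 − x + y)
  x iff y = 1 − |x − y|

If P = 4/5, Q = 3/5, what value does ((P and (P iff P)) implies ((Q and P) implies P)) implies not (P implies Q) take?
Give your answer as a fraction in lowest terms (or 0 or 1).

1/5

P iff P = 4/5 iff 4/5 = 1
P and (P iff P) = 4/5 and 1 = 4/5
Q and P = 3/5 and 4/5 = 3/5
(Q and P) implies P = 3/5 implies 4/5 = 1
(P and (P iff P)) implies ((Q and P) implies P) = 4/5 implies 1 = 1
P implies Q = 4/5 implies 3/5 = 4/5
not (P implies Q) = not 4/5 = 1/5
((P and (P iff P)) implies ((Q and P) implies P)) implies not (P implies Q) = 1 implies 1/5 = 1/5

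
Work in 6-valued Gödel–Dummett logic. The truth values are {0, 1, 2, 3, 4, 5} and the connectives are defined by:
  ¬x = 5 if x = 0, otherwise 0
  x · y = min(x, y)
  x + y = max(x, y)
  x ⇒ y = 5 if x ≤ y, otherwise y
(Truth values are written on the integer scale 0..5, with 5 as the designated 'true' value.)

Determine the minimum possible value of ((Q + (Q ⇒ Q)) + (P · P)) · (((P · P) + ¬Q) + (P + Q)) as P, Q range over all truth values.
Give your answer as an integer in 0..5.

1

Take P = 0, Q = 1:
Q ⇒ Q = 1 ⇒ 1 = 5
Q + (Q ⇒ Q) = 1 + 5 = 5
P · P = 0 · 0 = 0
(Q + (Q ⇒ Q)) + (P · P) = 5 + 0 = 5
P · P = 0 · 0 = 0
¬Q = ¬1 = 0
(P · P) + ¬Q = 0 + 0 = 0
P + Q = 0 + 1 = 1
((P · P) + ¬Q) + (P + Q) = 0 + 1 = 1
((Q + (Q ⇒ Q)) + (P · P)) · (((P · P) + ¬Q) + (P + Q)) = 5 · 1 = 1
No assignment yields a value below 1, so this is the minimum.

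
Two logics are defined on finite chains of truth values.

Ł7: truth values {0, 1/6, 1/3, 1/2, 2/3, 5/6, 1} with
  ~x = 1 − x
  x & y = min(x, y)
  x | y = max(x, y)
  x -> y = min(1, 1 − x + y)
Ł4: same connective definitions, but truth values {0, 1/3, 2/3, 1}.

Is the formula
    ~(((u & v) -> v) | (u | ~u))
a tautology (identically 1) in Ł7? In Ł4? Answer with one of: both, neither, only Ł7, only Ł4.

In Ł7: at u = 0, v = 0 the value is 0 — not a tautology.
In Ł4: at u = 0, v = 0 the value is 0 — not a tautology.

neither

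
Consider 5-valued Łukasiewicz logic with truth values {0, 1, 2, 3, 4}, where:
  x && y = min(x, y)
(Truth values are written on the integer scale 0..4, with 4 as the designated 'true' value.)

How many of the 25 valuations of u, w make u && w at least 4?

1

value 4: 1 assignment (counts)
value 3: 3 assignments
value 2: 5 assignments
value 1: 7 assignments
value 0: 9 assignments
So 1 of the 25 assignments meets the threshold.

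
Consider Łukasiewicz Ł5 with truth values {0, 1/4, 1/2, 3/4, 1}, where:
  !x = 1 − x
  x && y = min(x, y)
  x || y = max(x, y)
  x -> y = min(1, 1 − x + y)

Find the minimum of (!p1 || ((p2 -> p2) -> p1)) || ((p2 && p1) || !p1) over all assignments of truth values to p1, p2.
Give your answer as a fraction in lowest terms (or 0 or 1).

Take p1 = 1/2, p2 = 0:
!p1 = !1/2 = 1/2
p2 -> p2 = 0 -> 0 = 1
(p2 -> p2) -> p1 = 1 -> 1/2 = 1/2
!p1 || ((p2 -> p2) -> p1) = 1/2 || 1/2 = 1/2
p2 && p1 = 0 && 1/2 = 0
!p1 = !1/2 = 1/2
(p2 && p1) || !p1 = 0 || 1/2 = 1/2
(!p1 || ((p2 -> p2) -> p1)) || ((p2 && p1) || !p1) = 1/2 || 1/2 = 1/2
No assignment yields a value below 1/2, so this is the minimum.

1/2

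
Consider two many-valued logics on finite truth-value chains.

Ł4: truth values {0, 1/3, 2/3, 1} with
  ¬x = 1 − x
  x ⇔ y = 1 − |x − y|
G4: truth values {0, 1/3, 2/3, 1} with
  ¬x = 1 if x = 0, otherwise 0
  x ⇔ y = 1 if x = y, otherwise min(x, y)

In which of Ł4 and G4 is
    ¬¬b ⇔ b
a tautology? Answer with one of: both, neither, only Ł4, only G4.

In Ł4: every assignment gives 1 — tautology.
In G4: at b = 1/3 the value is 1/3 — not a tautology.

only Ł4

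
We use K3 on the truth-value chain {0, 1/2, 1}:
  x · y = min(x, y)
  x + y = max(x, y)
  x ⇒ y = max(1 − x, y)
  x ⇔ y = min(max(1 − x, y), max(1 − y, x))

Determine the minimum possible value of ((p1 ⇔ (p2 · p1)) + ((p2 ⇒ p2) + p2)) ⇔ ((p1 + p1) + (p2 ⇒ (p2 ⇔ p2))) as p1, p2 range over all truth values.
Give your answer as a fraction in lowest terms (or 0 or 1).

Take p1 = 0, p2 = 1/2:
p2 · p1 = 1/2 · 0 = 0
p1 ⇔ (p2 · p1) = 0 ⇔ 0 = 1
p2 ⇒ p2 = 1/2 ⇒ 1/2 = 1/2
(p2 ⇒ p2) + p2 = 1/2 + 1/2 = 1/2
(p1 ⇔ (p2 · p1)) + ((p2 ⇒ p2) + p2) = 1 + 1/2 = 1
p1 + p1 = 0 + 0 = 0
p2 ⇔ p2 = 1/2 ⇔ 1/2 = 1/2
p2 ⇒ (p2 ⇔ p2) = 1/2 ⇒ 1/2 = 1/2
(p1 + p1) + (p2 ⇒ (p2 ⇔ p2)) = 0 + 1/2 = 1/2
((p1 ⇔ (p2 · p1)) + ((p2 ⇒ p2) + p2)) ⇔ ((p1 + p1) + (p2 ⇒ (p2 ⇔ p2))) = 1 ⇔ 1/2 = 1/2
No assignment yields a value below 1/2, so this is the minimum.

1/2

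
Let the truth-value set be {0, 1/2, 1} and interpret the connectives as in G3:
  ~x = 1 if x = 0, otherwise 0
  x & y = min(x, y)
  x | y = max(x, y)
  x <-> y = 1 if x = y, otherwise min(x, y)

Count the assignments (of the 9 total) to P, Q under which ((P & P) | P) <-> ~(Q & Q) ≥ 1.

3

P = 0, Q = 0 ↦ 0  <
P = 0, Q = 1/2 ↦ 1  ≥
P = 0, Q = 1 ↦ 1  ≥
P = 1/2, Q = 0 ↦ 1/2  <
P = 1/2, Q = 1/2 ↦ 0  <
P = 1/2, Q = 1 ↦ 0  <
P = 1, Q = 0 ↦ 1  ≥
P = 1, Q = 1/2 ↦ 0  <
P = 1, Q = 1 ↦ 0  <
So 3 of the 9 assignments meet the threshold.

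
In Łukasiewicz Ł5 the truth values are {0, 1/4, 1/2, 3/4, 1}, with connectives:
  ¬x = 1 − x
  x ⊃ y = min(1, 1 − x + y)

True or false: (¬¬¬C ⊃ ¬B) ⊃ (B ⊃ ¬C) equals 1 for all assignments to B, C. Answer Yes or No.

Counterexample: take B = 1/4, C = 1.
¬C = ¬1 = 0
¬¬C = ¬0 = 1
¬¬¬C = ¬1 = 0
¬B = ¬1/4 = 3/4
¬¬¬C ⊃ ¬B = 0 ⊃ 3/4 = 1
¬C = ¬1 = 0
B ⊃ ¬C = 1/4 ⊃ 0 = 3/4
(¬¬¬C ⊃ ¬B) ⊃ (B ⊃ ¬C) = 1 ⊃ 3/4 = 3/4
This gives 3/4 ≠ 1.

No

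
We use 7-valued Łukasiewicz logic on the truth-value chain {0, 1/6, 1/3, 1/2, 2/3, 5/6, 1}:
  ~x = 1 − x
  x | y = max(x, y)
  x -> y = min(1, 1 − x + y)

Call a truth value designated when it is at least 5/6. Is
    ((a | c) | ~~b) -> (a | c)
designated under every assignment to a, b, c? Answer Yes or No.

Counterexample: take a = 0, b = 1/3, c = 0.
a | c = 0 | 0 = 0
~b = ~1/3 = 2/3
~~b = ~2/3 = 1/3
(a | c) | ~~b = 0 | 1/3 = 1/3
((a | c) | ~~b) -> (a | c) = 1/3 -> 0 = 2/3
This gives 2/3, which is below 5/6.

No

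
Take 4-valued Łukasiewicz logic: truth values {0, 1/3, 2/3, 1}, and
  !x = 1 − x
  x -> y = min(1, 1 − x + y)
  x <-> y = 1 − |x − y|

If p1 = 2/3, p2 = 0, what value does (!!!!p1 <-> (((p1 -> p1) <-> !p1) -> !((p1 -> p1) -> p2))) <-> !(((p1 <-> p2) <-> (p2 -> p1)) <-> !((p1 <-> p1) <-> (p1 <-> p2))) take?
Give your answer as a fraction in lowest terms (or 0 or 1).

!p1 = !2/3 = 1/3
!!p1 = !1/3 = 2/3
!!!p1 = !2/3 = 1/3
!!!!p1 = !1/3 = 2/3
p1 -> p1 = 2/3 -> 2/3 = 1
!p1 = !2/3 = 1/3
(p1 -> p1) <-> !p1 = 1 <-> 1/3 = 1/3
p1 -> p1 = 2/3 -> 2/3 = 1
(p1 -> p1) -> p2 = 1 -> 0 = 0
!((p1 -> p1) -> p2) = !0 = 1
((p1 -> p1) <-> !p1) -> !((p1 -> p1) -> p2) = 1/3 -> 1 = 1
!!!!p1 <-> (((p1 -> p1) <-> !p1) -> !((p1 -> p1) -> p2)) = 2/3 <-> 1 = 2/3
p1 <-> p2 = 2/3 <-> 0 = 1/3
p2 -> p1 = 0 -> 2/3 = 1
(p1 <-> p2) <-> (p2 -> p1) = 1/3 <-> 1 = 1/3
p1 <-> p1 = 2/3 <-> 2/3 = 1
p1 <-> p2 = 2/3 <-> 0 = 1/3
(p1 <-> p1) <-> (p1 <-> p2) = 1 <-> 1/3 = 1/3
!((p1 <-> p1) <-> (p1 <-> p2)) = !1/3 = 2/3
((p1 <-> p2) <-> (p2 -> p1)) <-> !((p1 <-> p1) <-> (p1 <-> p2)) = 1/3 <-> 2/3 = 2/3
!(((p1 <-> p2) <-> (p2 -> p1)) <-> !((p1 <-> p1) <-> (p1 <-> p2))) = !2/3 = 1/3
(!!!!p1 <-> (((p1 -> p1) <-> !p1) -> !((p1 -> p1) -> p2))) <-> !(((p1 <-> p2) <-> (p2 -> p1)) <-> !((p1 <-> p1) <-> (p1 <-> p2))) = 2/3 <-> 1/3 = 2/3

2/3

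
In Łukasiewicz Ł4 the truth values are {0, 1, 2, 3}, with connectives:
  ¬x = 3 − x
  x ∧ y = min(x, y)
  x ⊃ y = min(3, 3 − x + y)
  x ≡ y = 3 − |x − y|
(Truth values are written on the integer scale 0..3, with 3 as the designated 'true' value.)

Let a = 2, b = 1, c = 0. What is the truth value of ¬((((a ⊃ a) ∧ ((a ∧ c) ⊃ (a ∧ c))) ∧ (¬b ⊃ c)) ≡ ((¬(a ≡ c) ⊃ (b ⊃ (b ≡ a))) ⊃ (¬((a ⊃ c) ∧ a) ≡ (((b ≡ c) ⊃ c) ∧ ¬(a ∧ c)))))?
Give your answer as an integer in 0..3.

a ⊃ a = 2 ⊃ 2 = 3
a ∧ c = 2 ∧ 0 = 0
a ∧ c = 2 ∧ 0 = 0
(a ∧ c) ⊃ (a ∧ c) = 0 ⊃ 0 = 3
(a ⊃ a) ∧ ((a ∧ c) ⊃ (a ∧ c)) = 3 ∧ 3 = 3
¬b = ¬1 = 2
¬b ⊃ c = 2 ⊃ 0 = 1
((a ⊃ a) ∧ ((a ∧ c) ⊃ (a ∧ c))) ∧ (¬b ⊃ c) = 3 ∧ 1 = 1
a ≡ c = 2 ≡ 0 = 1
¬(a ≡ c) = ¬1 = 2
b ≡ a = 1 ≡ 2 = 2
b ⊃ (b ≡ a) = 1 ⊃ 2 = 3
¬(a ≡ c) ⊃ (b ⊃ (b ≡ a)) = 2 ⊃ 3 = 3
a ⊃ c = 2 ⊃ 0 = 1
(a ⊃ c) ∧ a = 1 ∧ 2 = 1
¬((a ⊃ c) ∧ a) = ¬1 = 2
b ≡ c = 1 ≡ 0 = 2
(b ≡ c) ⊃ c = 2 ⊃ 0 = 1
a ∧ c = 2 ∧ 0 = 0
¬(a ∧ c) = ¬0 = 3
((b ≡ c) ⊃ c) ∧ ¬(a ∧ c) = 1 ∧ 3 = 1
¬((a ⊃ c) ∧ a) ≡ (((b ≡ c) ⊃ c) ∧ ¬(a ∧ c)) = 2 ≡ 1 = 2
(¬(a ≡ c) ⊃ (b ⊃ (b ≡ a))) ⊃ (¬((a ⊃ c) ∧ a) ≡ (((b ≡ c) ⊃ c) ∧ ¬(a ∧ c))) = 3 ⊃ 2 = 2
(((a ⊃ a) ∧ ((a ∧ c) ⊃ (a ∧ c))) ∧ (¬b ⊃ c)) ≡ ((¬(a ≡ c) ⊃ (b ⊃ (b ≡ a))) ⊃ (¬((a ⊃ c) ∧ a) ≡ (((b ≡ c) ⊃ c) ∧ ¬(a ∧ c)))) = 1 ≡ 2 = 2
¬((((a ⊃ a) ∧ ((a ∧ c) ⊃ (a ∧ c))) ∧ (¬b ⊃ c)) ≡ ((¬(a ≡ c) ⊃ (b ⊃ (b ≡ a))) ⊃ (¬((a ⊃ c) ∧ a) ≡ (((b ≡ c) ⊃ c) ∧ ¬(a ∧ c))))) = ¬2 = 1

1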